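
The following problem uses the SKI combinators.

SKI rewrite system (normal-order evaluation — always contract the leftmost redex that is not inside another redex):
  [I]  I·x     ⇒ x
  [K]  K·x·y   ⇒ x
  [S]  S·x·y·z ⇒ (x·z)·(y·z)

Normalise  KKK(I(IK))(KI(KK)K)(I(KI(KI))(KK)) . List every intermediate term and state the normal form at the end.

Answer: normal form = K(KK)  (in 7 steps)

Working:
  start: KKK(I(IK))(KI(KK)K)(I(KI(KI))(KK))
  [1] K(I(IK))(KI(KK)K)(I(KI(KI))(KK))
  [2] I(IK)(I(KI(KI))(KK))
  [3] IK(I(KI(KI))(KK))
  [4] K(I(KI(KI))(KK))
  [5] K(KI(KI)(KK))
  [6] K(I(KK))
  [7] K(KK)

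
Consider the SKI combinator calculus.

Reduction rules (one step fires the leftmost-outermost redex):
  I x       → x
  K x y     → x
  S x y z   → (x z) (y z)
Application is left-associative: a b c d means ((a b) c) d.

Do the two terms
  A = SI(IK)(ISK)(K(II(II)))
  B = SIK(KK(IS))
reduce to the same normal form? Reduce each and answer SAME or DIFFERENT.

Answer: DIFFERENT — A ⇓ KI, B ⇓ K(KK)

Derivation:
Term A:
  start: SI(IK)(ISK)(K(II(II)))
  →1  I(ISK)(IK(ISK))(K(II(II)))
  →2  ISK(IK(ISK))(K(II(II)))
  →3  SK(IK(ISK))(K(II(II)))
  →4  K(K(II(II)))(IK(ISK)(K(II(II))))
  →5  K(II(II))
  →6  K(I(II))
  →7  K(II)
  →8  KI

Term B:
  start: SIK(KK(IS))
  →1  I(KK(IS))(K(KK(IS)))
  →2  KK(IS)(K(KK(IS)))
  →3  K(K(KK(IS)))
  →4  K(KK)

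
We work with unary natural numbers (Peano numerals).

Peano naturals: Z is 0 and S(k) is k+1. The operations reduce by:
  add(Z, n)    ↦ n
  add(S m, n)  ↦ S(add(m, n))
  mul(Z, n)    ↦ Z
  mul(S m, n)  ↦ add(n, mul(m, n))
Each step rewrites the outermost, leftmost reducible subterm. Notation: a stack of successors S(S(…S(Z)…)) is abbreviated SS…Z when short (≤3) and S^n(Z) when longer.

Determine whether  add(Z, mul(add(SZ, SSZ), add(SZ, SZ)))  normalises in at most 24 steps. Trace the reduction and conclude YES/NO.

Answer: YES — reaches normal form S^6(Z) in 22 ≤ 24 steps

Derivation:
  start: add(Z, mul(add(SZ, SSZ), add(SZ, SZ)))
  →1  mul(add(SZ, SSZ), add(SZ, SZ))
  →2  mul(S(add(Z, SSZ)), add(SZ, SZ))
  →3  add(add(SZ, SZ), mul(add(Z, SSZ), add(SZ, SZ)))
  →4  add(S(add(Z, SZ)), mul(add(Z, SSZ), add(SZ, SZ)))
  →5  S(add(add(Z, SZ), mul(add(Z, SSZ), add(SZ, SZ))))
  →6  S(add(SZ, mul(add(Z, SSZ), add(SZ, SZ))))
  →7  S(S(add(Z, mul(add(Z, SSZ), add(SZ, SZ)))))
  →8  S(S(mul(add(Z, SSZ), add(SZ, SZ))))
  →9  S(S(mul(SSZ, add(SZ, SZ))))
  →10  S(S(add(add(SZ, SZ), mul(SZ, add(SZ, SZ)))))
  →11  S(S(add(S(add(Z, SZ)), mul(SZ, add(SZ, SZ)))))
  →12  S(S(S(add(add(Z, SZ), mul(SZ, add(SZ, SZ))))))
  →13  S(S(S(add(SZ, mul(SZ, add(SZ, SZ))))))
  →14  S(S(S(S(add(Z, mul(SZ, add(SZ, SZ)))))))
  →15  S(S(S(S(mul(SZ, add(SZ, SZ))))))
  →16  S(S(S(S(add(add(SZ, SZ), mul(Z, add(SZ, SZ)))))))
  →17  S(S(S(S(add(S(add(Z, SZ)), mul(Z, add(SZ, SZ)))))))
  →18  S(S(S(S(S(add(add(Z, SZ), mul(Z, add(SZ, SZ))))))))
  →19  S(S(S(S(S(add(SZ, mul(Z, add(SZ, SZ))))))))
  →20  S(S(S(S(S(S(add(Z, mul(Z, add(SZ, SZ)))))))))
  →21  S(S(S(S(S(S(mul(Z, add(SZ, SZ))))))))
  →22  S^6(Z)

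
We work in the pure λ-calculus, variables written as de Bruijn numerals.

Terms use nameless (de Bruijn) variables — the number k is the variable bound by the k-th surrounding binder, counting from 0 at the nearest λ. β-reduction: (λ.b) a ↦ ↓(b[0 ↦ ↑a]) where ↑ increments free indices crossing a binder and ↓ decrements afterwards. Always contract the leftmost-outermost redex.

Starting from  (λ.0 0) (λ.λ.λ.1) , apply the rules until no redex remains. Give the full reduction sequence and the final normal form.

  start: (λ.0 0) (λ.λ.λ.1)
  step 1: (λ.λ.λ.1) (λ.λ.λ.1)
  step 2: λ.λ.1

Answer: normal form = λ.λ.1  (in 2 steps)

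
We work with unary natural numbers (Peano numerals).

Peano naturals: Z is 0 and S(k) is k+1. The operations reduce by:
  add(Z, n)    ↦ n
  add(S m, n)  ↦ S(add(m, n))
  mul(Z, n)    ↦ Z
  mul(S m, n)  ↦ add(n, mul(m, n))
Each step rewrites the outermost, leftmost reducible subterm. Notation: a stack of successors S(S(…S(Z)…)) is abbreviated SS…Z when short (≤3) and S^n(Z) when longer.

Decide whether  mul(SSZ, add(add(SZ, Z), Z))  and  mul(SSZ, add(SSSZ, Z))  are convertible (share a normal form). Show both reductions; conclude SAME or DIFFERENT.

Term A:
  start: mul(SSZ, add(add(SZ, Z), Z))
  [1] add(add(add(SZ, Z), Z), mul(SZ, add(add(SZ, Z), Z)))
  [2] add(add(S(add(Z, Z)), Z), mul(SZ, add(add(SZ, Z), Z)))
  [3] add(S(add(add(Z, Z), Z)), mul(SZ, add(add(SZ, Z), Z)))
  [4] S(add(add(add(Z, Z), Z), mul(SZ, add(add(SZ, Z), Z))))
  [5] S(add(add(Z, Z), mul(SZ, add(add(SZ, Z), Z))))
  [6] S(add(Z, mul(SZ, add(add(SZ, Z), Z))))
  [7] S(mul(SZ, add(add(SZ, Z), Z)))
  [8] S(add(add(add(SZ, Z), Z), mul(Z, add(add(SZ, Z), Z))))
  [9] S(add(add(S(add(Z, Z)), Z), mul(Z, add(add(SZ, Z), Z))))
  [10] S(add(S(add(add(Z, Z), Z)), mul(Z, add(add(SZ, Z), Z))))
  [11] S(S(add(add(add(Z, Z), Z), mul(Z, add(add(SZ, Z), Z)))))
  [12] S(S(add(add(Z, Z), mul(Z, add(add(SZ, Z), Z)))))
  [13] S(S(add(Z, mul(Z, add(add(SZ, Z), Z)))))
  [14] S(S(mul(Z, add(add(SZ, Z), Z))))
  [15] SSZ

Term B:
  start: mul(SSZ, add(SSSZ, Z))
  [1] add(add(SSSZ, Z), mul(SZ, add(SSSZ, Z)))
  [2] add(S(add(SSZ, Z)), mul(SZ, add(SSSZ, Z)))
  [3] S(add(add(SSZ, Z), mul(SZ, add(SSSZ, Z))))
  [4] S(add(S(add(SZ, Z)), mul(SZ, add(SSSZ, Z))))
  [5] S(S(add(add(SZ, Z), mul(SZ, add(SSSZ, Z)))))
  [6] S(S(add(S(add(Z, Z)), mul(SZ, add(SSSZ, Z)))))
  [7] S(S(S(add(add(Z, Z), mul(SZ, add(SSSZ, Z))))))
  [8] S(S(S(add(Z, mul(SZ, add(SSSZ, Z))))))
  [9] S(S(S(mul(SZ, add(SSSZ, Z)))))
  [10] S(S(S(add(add(SSSZ, Z), mul(Z, add(SSSZ, Z))))))
  [11] S(S(S(add(S(add(SSZ, Z)), mul(Z, add(SSSZ, Z))))))
  [12] S(S(S(S(add(add(SSZ, Z), mul(Z, add(SSSZ, Z)))))))
  [13] S(S(S(S(add(S(add(SZ, Z)), mul(Z, add(SSSZ, Z)))))))
  [14] S(S(S(S(S(add(add(SZ, Z), mul(Z, add(SSSZ, Z))))))))
  [15] S(S(S(S(S(add(S(add(Z, Z)), mul(Z, add(SSSZ, Z))))))))
  [16] S(S(S(S(S(S(add(add(Z, Z), mul(Z, add(SSSZ, Z)))))))))
  [17] S(S(S(S(S(S(add(Z, mul(Z, add(SSSZ, Z)))))))))
  [18] S(S(S(S(S(S(mul(Z, add(SSSZ, Z))))))))
  [19] S^6(Z)

Answer: DIFFERENT — A ⇓ SSZ, B ⇓ S^6(Z)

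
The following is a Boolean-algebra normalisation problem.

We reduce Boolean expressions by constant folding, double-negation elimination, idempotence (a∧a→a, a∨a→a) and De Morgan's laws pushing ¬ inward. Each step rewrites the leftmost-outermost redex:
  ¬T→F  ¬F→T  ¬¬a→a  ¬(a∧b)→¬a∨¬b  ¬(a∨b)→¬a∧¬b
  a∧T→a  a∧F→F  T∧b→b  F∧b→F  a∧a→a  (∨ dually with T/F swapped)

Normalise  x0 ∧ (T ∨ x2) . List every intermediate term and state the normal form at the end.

Answer: normal form = x0  (in 2 steps)

Working:
  start: x0 ∧ (T ∨ x2)
  [1] x0 ∧ T
  [2] x0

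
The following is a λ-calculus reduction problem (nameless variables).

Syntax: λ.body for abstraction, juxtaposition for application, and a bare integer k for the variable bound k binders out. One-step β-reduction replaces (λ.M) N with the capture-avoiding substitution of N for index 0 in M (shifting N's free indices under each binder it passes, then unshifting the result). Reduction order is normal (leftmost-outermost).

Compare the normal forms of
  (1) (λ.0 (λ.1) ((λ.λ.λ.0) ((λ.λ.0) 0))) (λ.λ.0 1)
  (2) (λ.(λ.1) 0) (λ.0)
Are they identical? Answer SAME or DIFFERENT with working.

Answer: SAME — A ⇓ λ.0, B ⇓ λ.0

Reduction:
Term A:
  start: (λ.0 (λ.1) ((λ.λ.λ.0) ((λ.λ.0) 0))) (λ.λ.0 1)
  →1  (λ.λ.0 1) (λ.λ.λ.0 1) ((λ.λ.λ.0) ((λ.λ.0) (λ.λ.0 1)))
  →2  (λ.0 (λ.λ.λ.0 1)) ((λ.λ.λ.0) ((λ.λ.0) (λ.λ.0 1)))
  →3  (λ.λ.λ.0) ((λ.λ.0) (λ.λ.0 1)) (λ.λ.λ.0 1)
  →4  (λ.λ.0) (λ.λ.λ.0 1)
  →5  λ.0

Term B:
  start: (λ.(λ.1) 0) (λ.0)
  →1  (λ.λ.0) (λ.0)
  →2  λ.0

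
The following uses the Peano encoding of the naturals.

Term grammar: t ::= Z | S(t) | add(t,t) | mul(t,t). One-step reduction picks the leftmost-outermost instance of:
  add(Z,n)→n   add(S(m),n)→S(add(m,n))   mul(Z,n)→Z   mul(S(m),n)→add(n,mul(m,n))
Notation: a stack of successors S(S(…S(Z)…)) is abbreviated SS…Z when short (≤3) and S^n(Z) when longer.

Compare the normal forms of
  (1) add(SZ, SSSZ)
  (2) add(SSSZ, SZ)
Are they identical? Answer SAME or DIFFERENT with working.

Term A:
  start: add(SZ, SSSZ)
  step 1: S(add(Z, SSSZ))
  step 2: S^4(Z)

Term B:
  start: add(SSSZ, SZ)
  step 1: S(add(SSZ, SZ))
  step 2: S(S(add(SZ, SZ)))
  step 3: S(S(S(add(Z, SZ))))
  step 4: S^4(Z)

Answer: SAME — A ⇓ S^4(Z), B ⇓ S^4(Z)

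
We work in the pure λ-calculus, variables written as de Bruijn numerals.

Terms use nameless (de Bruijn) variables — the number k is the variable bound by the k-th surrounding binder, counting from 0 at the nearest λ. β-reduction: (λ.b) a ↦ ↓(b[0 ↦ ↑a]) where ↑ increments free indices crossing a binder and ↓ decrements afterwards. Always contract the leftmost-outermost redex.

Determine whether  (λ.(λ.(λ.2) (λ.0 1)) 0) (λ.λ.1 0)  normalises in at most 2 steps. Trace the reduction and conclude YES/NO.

  start: (λ.(λ.(λ.2) (λ.0 1)) 0) (λ.λ.1 0)
  →1  (λ.(λ.λ.λ.1 0) (λ.0 1)) (λ.λ.1 0)
  →2  (λ.λ.λ.1 0) (λ.0 (λ.λ.1 0))

Answer: NO — after 2 steps the term is (λ.λ.λ.1 0) (λ.0 (λ.λ.1 0)), not yet normal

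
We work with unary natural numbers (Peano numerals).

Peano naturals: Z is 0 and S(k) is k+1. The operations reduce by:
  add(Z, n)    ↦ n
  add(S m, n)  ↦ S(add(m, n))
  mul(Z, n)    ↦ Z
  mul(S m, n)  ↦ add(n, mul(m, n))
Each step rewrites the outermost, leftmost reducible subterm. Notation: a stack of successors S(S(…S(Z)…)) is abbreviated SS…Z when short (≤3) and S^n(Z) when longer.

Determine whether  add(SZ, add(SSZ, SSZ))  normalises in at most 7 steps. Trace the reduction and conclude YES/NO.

  start: add(SZ, add(SSZ, SSZ))
  step 1: S(add(Z, add(SSZ, SSZ)))
  step 2: S(add(SSZ, SSZ))
  step 3: S(S(add(SZ, SSZ)))
  step 4: S(S(S(add(Z, SSZ))))
  step 5: S^5(Z)

Answer: YES — reaches normal form S^5(Z) in 5 ≤ 7 steps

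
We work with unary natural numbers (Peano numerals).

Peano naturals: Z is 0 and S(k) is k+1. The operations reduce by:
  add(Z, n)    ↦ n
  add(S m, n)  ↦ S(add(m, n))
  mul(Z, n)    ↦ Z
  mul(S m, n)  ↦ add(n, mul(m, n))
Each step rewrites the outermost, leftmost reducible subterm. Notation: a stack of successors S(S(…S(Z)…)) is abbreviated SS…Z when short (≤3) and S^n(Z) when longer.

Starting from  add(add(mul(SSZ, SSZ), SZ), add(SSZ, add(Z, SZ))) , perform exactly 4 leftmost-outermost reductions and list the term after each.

Answer: after 4 steps: S(add(add(add(SZ, mul(SZ, SSZ)), SZ), add(SSZ, add(Z, SZ))))

Reduction:
  start: add(add(mul(SSZ, SSZ), SZ), add(SSZ, add(Z, SZ)))
  →1  add(add(add(SSZ, mul(SZ, SSZ)), SZ), add(SSZ, add(Z, SZ)))
  →2  add(add(S(add(SZ, mul(SZ, SSZ))), SZ), add(SSZ, add(Z, SZ)))
  →3  add(S(add(add(SZ, mul(SZ, SSZ)), SZ)), add(SSZ, add(Z, SZ)))
  →4  S(add(add(add(SZ, mul(SZ, SSZ)), SZ), add(SSZ, add(Z, SZ))))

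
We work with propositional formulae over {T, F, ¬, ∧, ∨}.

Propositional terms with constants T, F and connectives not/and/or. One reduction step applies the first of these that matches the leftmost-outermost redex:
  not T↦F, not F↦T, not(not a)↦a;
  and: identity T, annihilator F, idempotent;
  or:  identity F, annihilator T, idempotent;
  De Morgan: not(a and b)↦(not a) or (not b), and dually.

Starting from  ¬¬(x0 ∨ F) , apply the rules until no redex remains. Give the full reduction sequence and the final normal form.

  start: ¬¬(x0 ∨ F)
  step 1: x0 ∨ F
  step 2: x0

Answer: normal form = x0  (in 2 steps)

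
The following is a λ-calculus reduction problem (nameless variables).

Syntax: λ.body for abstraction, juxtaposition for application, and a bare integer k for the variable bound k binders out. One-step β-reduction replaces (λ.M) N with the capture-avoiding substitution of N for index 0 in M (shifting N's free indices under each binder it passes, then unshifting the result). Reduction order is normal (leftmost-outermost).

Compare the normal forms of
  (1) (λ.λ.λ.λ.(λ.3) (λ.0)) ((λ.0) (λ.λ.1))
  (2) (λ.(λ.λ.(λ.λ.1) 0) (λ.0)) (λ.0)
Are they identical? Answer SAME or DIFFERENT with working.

Answer: DIFFERENT — A ⇓ λ.λ.λ.2, B ⇓ λ.λ.1

Derivation:
Term A:
  start: (λ.λ.λ.λ.(λ.3) (λ.0)) ((λ.0) (λ.λ.1))
  [1] λ.λ.λ.(λ.3) (λ.0)
  [2] λ.λ.λ.2

Term B:
  start: (λ.(λ.λ.(λ.λ.1) 0) (λ.0)) (λ.0)
  [1] (λ.λ.(λ.λ.1) 0) (λ.0)
  [2] λ.(λ.λ.1) 0
  [3] λ.λ.1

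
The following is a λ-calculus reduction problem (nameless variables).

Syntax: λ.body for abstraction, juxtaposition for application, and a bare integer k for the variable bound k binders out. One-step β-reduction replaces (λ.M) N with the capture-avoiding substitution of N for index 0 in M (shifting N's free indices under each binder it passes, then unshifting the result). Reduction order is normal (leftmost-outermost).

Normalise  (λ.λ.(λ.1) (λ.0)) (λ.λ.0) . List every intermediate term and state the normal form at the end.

Answer: normal form = λ.0  (in 2 steps)

Working:
  start: (λ.λ.(λ.1) (λ.0)) (λ.λ.0)
  →1  λ.(λ.1) (λ.0)
  →2  λ.0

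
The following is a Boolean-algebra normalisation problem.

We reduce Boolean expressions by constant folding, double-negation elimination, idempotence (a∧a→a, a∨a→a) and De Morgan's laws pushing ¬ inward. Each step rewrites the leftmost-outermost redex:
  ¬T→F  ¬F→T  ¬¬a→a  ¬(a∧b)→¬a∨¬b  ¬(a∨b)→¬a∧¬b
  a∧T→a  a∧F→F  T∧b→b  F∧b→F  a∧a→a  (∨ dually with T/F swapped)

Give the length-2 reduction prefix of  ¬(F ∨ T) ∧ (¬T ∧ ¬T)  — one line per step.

Answer: after 2 steps: (T ∧ ¬T) ∧ (¬T ∧ ¬T)

Derivation:
  start: ¬(F ∨ T) ∧ (¬T ∧ ¬T)
  →1  (¬F ∧ ¬T) ∧ (¬T ∧ ¬T)
  →2  (T ∧ ¬T) ∧ (¬T ∧ ¬T)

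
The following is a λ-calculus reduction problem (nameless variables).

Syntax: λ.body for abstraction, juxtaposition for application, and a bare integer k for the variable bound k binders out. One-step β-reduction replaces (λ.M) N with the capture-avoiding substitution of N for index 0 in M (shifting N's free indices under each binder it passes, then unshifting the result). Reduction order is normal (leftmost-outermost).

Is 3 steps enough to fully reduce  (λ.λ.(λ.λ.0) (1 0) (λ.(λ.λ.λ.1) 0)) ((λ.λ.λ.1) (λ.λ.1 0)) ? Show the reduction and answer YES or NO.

  start: (λ.λ.(λ.λ.0) (1 0) (λ.(λ.λ.λ.1) 0)) ((λ.λ.λ.1) (λ.λ.1 0))
  step 1: λ.(λ.λ.0) ((λ.λ.λ.1) (λ.λ.1 0) 0) (λ.(λ.λ.λ.1) 0)
  step 2: λ.(λ.0) (λ.(λ.λ.λ.1) 0)
  step 3: λ.λ.(λ.λ.λ.1) 0

Answer: NO — after 3 steps the term is λ.λ.(λ.λ.λ.1) 0, not yet normal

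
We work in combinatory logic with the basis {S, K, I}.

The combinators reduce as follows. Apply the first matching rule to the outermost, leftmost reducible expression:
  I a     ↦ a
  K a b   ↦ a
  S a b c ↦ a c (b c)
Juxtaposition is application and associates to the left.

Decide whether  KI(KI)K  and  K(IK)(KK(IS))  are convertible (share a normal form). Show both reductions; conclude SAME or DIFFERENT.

Answer: SAME — A ⇓ K, B ⇓ K

Reduction:
Term A:
  start: KI(KI)K
  step 1: IK
  step 2: K

Term B:
  start: K(IK)(KK(IS))
  step 1: IK
  step 2: K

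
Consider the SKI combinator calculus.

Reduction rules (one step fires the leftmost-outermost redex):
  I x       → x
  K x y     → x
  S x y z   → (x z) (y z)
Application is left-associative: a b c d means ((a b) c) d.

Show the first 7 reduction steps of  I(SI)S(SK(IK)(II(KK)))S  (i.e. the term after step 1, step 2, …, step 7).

  start: I(SI)S(SK(IK)(II(KK)))S
  step 1: SIS(SK(IK)(II(KK)))S
  step 2: I(SK(IK)(II(KK)))(S(SK(IK)(II(KK))))S
  step 3: SK(IK)(II(KK))(S(SK(IK)(II(KK))))S
  step 4: K(II(KK))(IK(II(KK)))(S(SK(IK)(II(KK))))S
  step 5: II(KK)(S(SK(IK)(II(KK))))S
  step 6: I(KK)(S(SK(IK)(II(KK))))S
  step 7: KK(S(SK(IK)(II(KK))))S

Answer: after 7 steps: KK(S(SK(IK)(II(KK))))S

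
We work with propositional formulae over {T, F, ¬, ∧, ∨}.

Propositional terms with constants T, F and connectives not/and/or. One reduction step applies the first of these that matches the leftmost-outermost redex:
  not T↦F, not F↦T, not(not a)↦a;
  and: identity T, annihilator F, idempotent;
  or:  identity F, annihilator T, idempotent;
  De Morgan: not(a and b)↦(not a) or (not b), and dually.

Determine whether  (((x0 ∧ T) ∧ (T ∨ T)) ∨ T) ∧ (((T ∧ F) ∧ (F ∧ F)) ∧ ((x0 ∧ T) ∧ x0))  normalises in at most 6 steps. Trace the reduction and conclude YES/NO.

Answer: YES — reaches normal form F in 5 ≤ 6 steps

Derivation:
  start: (((x0 ∧ T) ∧ (T ∨ T)) ∨ T) ∧ (((T ∧ F) ∧ (F ∧ F)) ∧ ((x0 ∧ T) ∧ x0))
  [1] T ∧ (((T ∧ F) ∧ (F ∧ F)) ∧ ((x0 ∧ T) ∧ x0))
  [2] ((T ∧ F) ∧ (F ∧ F)) ∧ ((x0 ∧ T) ∧ x0)
  [3] (F ∧ (F ∧ F)) ∧ ((x0 ∧ T) ∧ x0)
  [4] F ∧ ((x0 ∧ T) ∧ x0)
  [5] F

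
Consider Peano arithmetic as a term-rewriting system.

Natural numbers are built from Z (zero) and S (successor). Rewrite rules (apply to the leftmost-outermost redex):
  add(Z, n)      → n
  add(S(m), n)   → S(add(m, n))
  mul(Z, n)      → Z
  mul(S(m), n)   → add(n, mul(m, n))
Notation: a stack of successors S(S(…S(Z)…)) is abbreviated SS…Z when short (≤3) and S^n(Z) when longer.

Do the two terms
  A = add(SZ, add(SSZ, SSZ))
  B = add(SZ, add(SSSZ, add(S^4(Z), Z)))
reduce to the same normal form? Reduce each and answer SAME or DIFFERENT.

Term A:
  start: add(SZ, add(SSZ, SSZ))
  [1] S(add(Z, add(SSZ, SSZ)))
  [2] S(add(SSZ, SSZ))
  [3] S(S(add(SZ, SSZ)))
  [4] S(S(S(add(Z, SSZ))))
  [5] S^5(Z)

Term B:
  start: add(SZ, add(SSSZ, add(S^4(Z), Z)))
  [1] S(add(Z, add(SSSZ, add(S^4(Z), Z))))
  [2] S(add(SSSZ, add(S^4(Z), Z)))
  [3] S(S(add(SSZ, add(S^4(Z), Z))))
  [4] S(S(S(add(SZ, add(S^4(Z), Z)))))
  [5] S(S(S(S(add(Z, add(S^4(Z), Z))))))
  [6] S(S(S(S(add(S^4(Z), Z)))))
  [7] S(S(S(S(S(add(SSSZ, Z))))))
  [8] S(S(S(S(S(S(add(SSZ, Z)))))))
  [9] S(S(S(S(S(S(S(add(SZ, Z))))))))
  [10] S(S(S(S(S(S(S(S(add(Z, Z)))))))))
  [11] S^8(Z)

Answer: DIFFERENT — A ⇓ S^5(Z), B ⇓ S^8(Z)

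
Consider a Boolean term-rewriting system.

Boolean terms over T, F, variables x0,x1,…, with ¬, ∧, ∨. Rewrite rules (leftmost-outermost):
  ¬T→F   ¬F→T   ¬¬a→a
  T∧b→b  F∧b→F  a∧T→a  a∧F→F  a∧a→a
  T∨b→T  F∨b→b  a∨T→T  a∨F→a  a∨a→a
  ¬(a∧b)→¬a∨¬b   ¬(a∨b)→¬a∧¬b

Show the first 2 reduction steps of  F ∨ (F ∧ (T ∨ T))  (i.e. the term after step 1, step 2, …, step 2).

  start: F ∨ (F ∧ (T ∨ T))
  [1] F ∧ (T ∨ T)
  [2] F

Answer: after 2 steps: F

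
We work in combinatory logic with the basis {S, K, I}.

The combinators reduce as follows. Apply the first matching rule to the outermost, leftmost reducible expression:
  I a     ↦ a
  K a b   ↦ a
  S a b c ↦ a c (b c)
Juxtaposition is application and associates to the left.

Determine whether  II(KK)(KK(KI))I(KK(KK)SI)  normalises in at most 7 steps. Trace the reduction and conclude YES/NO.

Answer: YES — reaches normal form I in 4 ≤ 7 steps

Derivation:
  start: II(KK)(KK(KI))I(KK(KK)SI)
  step 1: I(KK)(KK(KI))I(KK(KK)SI)
  step 2: KK(KK(KI))I(KK(KK)SI)
  step 3: KI(KK(KK)SI)
  step 4: I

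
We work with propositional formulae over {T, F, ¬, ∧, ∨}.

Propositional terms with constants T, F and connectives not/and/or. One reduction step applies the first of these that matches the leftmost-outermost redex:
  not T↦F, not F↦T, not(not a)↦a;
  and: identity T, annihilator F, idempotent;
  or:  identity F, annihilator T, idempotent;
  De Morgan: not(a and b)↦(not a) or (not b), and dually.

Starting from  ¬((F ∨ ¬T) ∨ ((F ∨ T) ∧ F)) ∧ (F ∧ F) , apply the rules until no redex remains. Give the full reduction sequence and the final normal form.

Answer: normal form = F  (in 15 steps)

Derivation:
  start: ¬((F ∨ ¬T) ∨ ((F ∨ T) ∧ F)) ∧ (F ∧ F)
  step 1: (¬(F ∨ ¬T) ∧ ¬((F ∨ T) ∧ F)) ∧ (F ∧ F)
  step 2: ((¬F ∧ ¬¬T) ∧ ¬((F ∨ T) ∧ F)) ∧ (F ∧ F)
  step 3: ((T ∧ ¬¬T) ∧ ¬((F ∨ T) ∧ F)) ∧ (F ∧ F)
  step 4: (¬¬T ∧ ¬((F ∨ T) ∧ F)) ∧ (F ∧ F)
  step 5: (T ∧ ¬((F ∨ T) ∧ F)) ∧ (F ∧ F)
  step 6: ¬((F ∨ T) ∧ F) ∧ (F ∧ F)
  step 7: (¬(F ∨ T) ∨ ¬F) ∧ (F ∧ F)
  step 8: ((¬F ∧ ¬T) ∨ ¬F) ∧ (F ∧ F)
  step 9: ((T ∧ ¬T) ∨ ¬F) ∧ (F ∧ F)
  step 10: (¬T ∨ ¬F) ∧ (F ∧ F)
  step 11: (F ∨ ¬F) ∧ (F ∧ F)
  step 12: ¬F ∧ (F ∧ F)
  step 13: T ∧ (F ∧ F)
  step 14: F ∧ F
  step 15: F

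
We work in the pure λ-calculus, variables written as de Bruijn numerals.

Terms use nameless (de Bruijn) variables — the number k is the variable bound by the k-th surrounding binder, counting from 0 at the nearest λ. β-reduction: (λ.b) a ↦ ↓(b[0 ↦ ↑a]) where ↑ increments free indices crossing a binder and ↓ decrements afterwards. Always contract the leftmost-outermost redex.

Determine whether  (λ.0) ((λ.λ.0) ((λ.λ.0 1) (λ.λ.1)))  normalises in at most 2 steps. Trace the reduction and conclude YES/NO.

Answer: YES — reaches normal form λ.0 in 2 ≤ 2 steps

Derivation:
  start: (λ.0) ((λ.λ.0) ((λ.λ.0 1) (λ.λ.1)))
  step 1: (λ.λ.0) ((λ.λ.0 1) (λ.λ.1))
  step 2: λ.0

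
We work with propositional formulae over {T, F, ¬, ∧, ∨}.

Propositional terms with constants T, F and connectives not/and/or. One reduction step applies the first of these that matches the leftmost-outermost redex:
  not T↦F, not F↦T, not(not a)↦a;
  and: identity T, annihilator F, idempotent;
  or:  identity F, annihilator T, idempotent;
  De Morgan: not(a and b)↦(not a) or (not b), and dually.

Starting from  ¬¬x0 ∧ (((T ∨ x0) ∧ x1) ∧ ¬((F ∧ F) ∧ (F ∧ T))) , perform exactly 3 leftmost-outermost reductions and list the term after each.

  start: ¬¬x0 ∧ (((T ∨ x0) ∧ x1) ∧ ¬((F ∧ F) ∧ (F ∧ T)))
  →1  x0 ∧ (((T ∨ x0) ∧ x1) ∧ ¬((F ∧ F) ∧ (F ∧ T)))
  →2  x0 ∧ ((T ∧ x1) ∧ ¬((F ∧ F) ∧ (F ∧ T)))
  →3  x0 ∧ (x1 ∧ ¬((F ∧ F) ∧ (F ∧ T)))

Answer: after 3 steps: x0 ∧ (x1 ∧ ¬((F ∧ F) ∧ (F ∧ T)))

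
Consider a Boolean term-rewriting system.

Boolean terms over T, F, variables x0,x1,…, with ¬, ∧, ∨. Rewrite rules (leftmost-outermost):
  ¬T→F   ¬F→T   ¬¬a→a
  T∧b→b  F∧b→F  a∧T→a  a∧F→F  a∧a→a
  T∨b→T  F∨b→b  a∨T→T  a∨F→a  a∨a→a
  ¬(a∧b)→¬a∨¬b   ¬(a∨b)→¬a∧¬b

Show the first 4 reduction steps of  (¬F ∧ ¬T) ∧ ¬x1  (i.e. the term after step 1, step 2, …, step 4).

  start: (¬F ∧ ¬T) ∧ ¬x1
  [1] (T ∧ ¬T) ∧ ¬x1
  [2] ¬T ∧ ¬x1
  [3] F ∧ ¬x1
  [4] F

Answer: after 4 steps: F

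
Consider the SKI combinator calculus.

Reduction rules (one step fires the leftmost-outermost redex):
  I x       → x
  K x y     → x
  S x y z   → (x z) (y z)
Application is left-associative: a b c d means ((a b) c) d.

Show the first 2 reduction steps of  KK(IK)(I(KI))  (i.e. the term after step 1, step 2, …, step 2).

  start: KK(IK)(I(KI))
  step 1: K(I(KI))
  step 2: K(KI)

Answer: after 2 steps: K(KI)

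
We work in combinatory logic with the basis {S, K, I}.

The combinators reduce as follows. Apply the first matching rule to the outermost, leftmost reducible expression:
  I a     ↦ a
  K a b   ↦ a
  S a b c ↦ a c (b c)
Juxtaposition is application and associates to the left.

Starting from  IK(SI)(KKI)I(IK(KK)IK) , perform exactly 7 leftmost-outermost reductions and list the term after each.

Answer: after 7 steps: K(I(IK(KK)IK))

Reduction:
  start: IK(SI)(KKI)I(IK(KK)IK)
  →1  K(SI)(KKI)I(IK(KK)IK)
  →2  SII(IK(KK)IK)
  →3  I(IK(KK)IK)(I(IK(KK)IK))
  →4  IK(KK)IK(I(IK(KK)IK))
  →5  K(KK)IK(I(IK(KK)IK))
  →6  KKK(I(IK(KK)IK))
  →7  K(I(IK(KK)IK))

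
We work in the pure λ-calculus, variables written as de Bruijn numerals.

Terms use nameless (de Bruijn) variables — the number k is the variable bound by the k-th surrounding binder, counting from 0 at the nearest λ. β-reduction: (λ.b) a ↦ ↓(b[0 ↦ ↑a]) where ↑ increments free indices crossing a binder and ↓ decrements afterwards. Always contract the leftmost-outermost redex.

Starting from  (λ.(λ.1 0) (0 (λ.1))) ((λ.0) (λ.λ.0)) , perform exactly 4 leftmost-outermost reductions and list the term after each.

Answer: after 4 steps: λ.0

Working:
  start: (λ.(λ.1 0) (0 (λ.1))) ((λ.0) (λ.λ.0))
  [1] (λ.(λ.0) (λ.λ.0) 0) ((λ.0) (λ.λ.0) (λ.(λ.0) (λ.λ.0)))
  [2] (λ.0) (λ.λ.0) ((λ.0) (λ.λ.0) (λ.(λ.0) (λ.λ.0)))
  [3] (λ.λ.0) ((λ.0) (λ.λ.0) (λ.(λ.0) (λ.λ.0)))
  [4] λ.0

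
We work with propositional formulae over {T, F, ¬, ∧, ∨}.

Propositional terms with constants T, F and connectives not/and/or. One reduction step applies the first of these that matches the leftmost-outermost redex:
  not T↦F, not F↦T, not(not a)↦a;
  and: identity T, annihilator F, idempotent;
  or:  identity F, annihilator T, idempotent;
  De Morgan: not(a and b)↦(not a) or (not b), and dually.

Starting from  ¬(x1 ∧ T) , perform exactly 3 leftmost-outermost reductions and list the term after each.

  start: ¬(x1 ∧ T)
  [1] ¬x1 ∨ ¬T
  [2] ¬x1 ∨ F
  [3] ¬x1

Answer: after 3 steps: ¬x1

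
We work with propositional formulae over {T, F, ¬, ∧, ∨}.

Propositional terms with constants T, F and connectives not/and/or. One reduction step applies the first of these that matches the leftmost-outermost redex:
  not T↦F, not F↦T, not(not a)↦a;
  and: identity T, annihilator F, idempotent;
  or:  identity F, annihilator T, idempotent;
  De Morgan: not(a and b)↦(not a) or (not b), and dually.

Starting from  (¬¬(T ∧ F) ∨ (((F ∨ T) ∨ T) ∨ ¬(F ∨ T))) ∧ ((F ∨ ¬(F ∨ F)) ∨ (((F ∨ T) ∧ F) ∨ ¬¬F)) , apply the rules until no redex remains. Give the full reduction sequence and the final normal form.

Answer: normal form = T  (in 11 steps)

Reduction:
  start: (¬¬(T ∧ F) ∨ (((F ∨ T) ∨ T) ∨ ¬(F ∨ T))) ∧ ((F ∨ ¬(F ∨ F)) ∨ (((F ∨ T) ∧ F) ∨ ¬¬F))
  [1] ((T ∧ F) ∨ (((F ∨ T) ∨ T) ∨ ¬(F ∨ T))) ∧ ((F ∨ ¬(F ∨ F)) ∨ (((F ∨ T) ∧ F) ∨ ¬¬F))
  [2] (F ∨ (((F ∨ T) ∨ T) ∨ ¬(F ∨ T))) ∧ ((F ∨ ¬(F ∨ F)) ∨ (((F ∨ T) ∧ F) ∨ ¬¬F))
  [3] (((F ∨ T) ∨ T) ∨ ¬(F ∨ T)) ∧ ((F ∨ ¬(F ∨ F)) ∨ (((F ∨ T) ∧ F) ∨ ¬¬F))
  [4] (T ∨ ¬(F ∨ T)) ∧ ((F ∨ ¬(F ∨ F)) ∨ (((F ∨ T) ∧ F) ∨ ¬¬F))
  [5] T ∧ ((F ∨ ¬(F ∨ F)) ∨ (((F ∨ T) ∧ F) ∨ ¬¬F))
  [6] (F ∨ ¬(F ∨ F)) ∨ (((F ∨ T) ∧ F) ∨ ¬¬F)
  [7] ¬(F ∨ F) ∨ (((F ∨ T) ∧ F) ∨ ¬¬F)
  [8] (¬F ∧ ¬F) ∨ (((F ∨ T) ∧ F) ∨ ¬¬F)
  [9] ¬F ∨ (((F ∨ T) ∧ F) ∨ ¬¬F)
  [10] T ∨ (((F ∨ T) ∧ F) ∨ ¬¬F)
  [11] T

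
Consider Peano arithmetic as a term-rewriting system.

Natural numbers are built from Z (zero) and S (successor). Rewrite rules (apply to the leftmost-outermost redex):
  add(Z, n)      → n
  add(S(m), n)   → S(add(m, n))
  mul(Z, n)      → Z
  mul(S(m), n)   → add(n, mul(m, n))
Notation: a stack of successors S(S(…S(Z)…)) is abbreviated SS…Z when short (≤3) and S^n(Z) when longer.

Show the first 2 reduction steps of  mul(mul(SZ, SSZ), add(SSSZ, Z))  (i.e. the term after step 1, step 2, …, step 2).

  start: mul(mul(SZ, SSZ), add(SSSZ, Z))
  →1  mul(add(SSZ, mul(Z, SSZ)), add(SSSZ, Z))
  →2  mul(S(add(SZ, mul(Z, SSZ))), add(SSSZ, Z))

Answer: after 2 steps: mul(S(add(SZ, mul(Z, SSZ))), add(SSSZ, Z))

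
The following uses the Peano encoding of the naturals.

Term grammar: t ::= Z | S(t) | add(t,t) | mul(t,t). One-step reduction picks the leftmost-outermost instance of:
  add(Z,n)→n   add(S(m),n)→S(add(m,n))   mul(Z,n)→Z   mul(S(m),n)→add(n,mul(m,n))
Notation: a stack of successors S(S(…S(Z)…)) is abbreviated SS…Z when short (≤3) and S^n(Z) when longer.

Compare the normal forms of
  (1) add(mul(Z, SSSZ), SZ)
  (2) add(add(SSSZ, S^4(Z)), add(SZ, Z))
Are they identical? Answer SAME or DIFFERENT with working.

Answer: DIFFERENT — A ⇓ SZ, B ⇓ S^8(Z)

Reduction:
Term A:
  start: add(mul(Z, SSSZ), SZ)
  step 1: add(Z, SZ)
  step 2: SZ

Term B:
  start: add(add(SSSZ, S^4(Z)), add(SZ, Z))
  step 1: add(S(add(SSZ, S^4(Z))), add(SZ, Z))
  step 2: S(add(add(SSZ, S^4(Z)), add(SZ, Z)))
  step 3: S(add(S(add(SZ, S^4(Z))), add(SZ, Z)))
  step 4: S(S(add(add(SZ, S^4(Z)), add(SZ, Z))))
  step 5: S(S(add(S(add(Z, S^4(Z))), add(SZ, Z))))
  step 6: S(S(S(add(add(Z, S^4(Z)), add(SZ, Z)))))
  step 7: S(S(S(add(S^4(Z), add(SZ, Z)))))
  step 8: S(S(S(S(add(SSSZ, add(SZ, Z))))))
  step 9: S(S(S(S(S(add(SSZ, add(SZ, Z)))))))
  step 10: S(S(S(S(S(S(add(SZ, add(SZ, Z))))))))
  step 11: S(S(S(S(S(S(S(add(Z, add(SZ, Z)))))))))
  step 12: S(S(S(S(S(S(S(add(SZ, Z))))))))
  step 13: S(S(S(S(S(S(S(S(add(Z, Z)))))))))
  step 14: S^8(Z)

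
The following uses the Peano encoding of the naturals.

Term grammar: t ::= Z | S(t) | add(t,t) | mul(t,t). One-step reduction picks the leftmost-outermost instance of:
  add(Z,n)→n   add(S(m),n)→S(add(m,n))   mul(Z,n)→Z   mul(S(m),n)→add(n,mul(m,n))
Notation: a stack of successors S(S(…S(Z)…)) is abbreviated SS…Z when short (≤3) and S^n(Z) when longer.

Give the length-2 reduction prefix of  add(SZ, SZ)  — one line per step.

  start: add(SZ, SZ)
  →1  S(add(Z, SZ))
  →2  SSZ

Answer: after 2 steps: SSZ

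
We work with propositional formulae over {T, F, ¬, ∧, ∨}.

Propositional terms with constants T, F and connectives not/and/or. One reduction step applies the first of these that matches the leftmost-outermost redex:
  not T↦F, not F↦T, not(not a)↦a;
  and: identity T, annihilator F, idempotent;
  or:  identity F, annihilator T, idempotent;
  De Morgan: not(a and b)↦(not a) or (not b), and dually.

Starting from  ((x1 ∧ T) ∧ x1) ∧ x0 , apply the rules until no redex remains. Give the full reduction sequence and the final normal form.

  start: ((x1 ∧ T) ∧ x1) ∧ x0
  →1  (x1 ∧ x1) ∧ x0
  →2  x1 ∧ x0

Answer: normal form = x1 ∧ x0  (in 2 steps)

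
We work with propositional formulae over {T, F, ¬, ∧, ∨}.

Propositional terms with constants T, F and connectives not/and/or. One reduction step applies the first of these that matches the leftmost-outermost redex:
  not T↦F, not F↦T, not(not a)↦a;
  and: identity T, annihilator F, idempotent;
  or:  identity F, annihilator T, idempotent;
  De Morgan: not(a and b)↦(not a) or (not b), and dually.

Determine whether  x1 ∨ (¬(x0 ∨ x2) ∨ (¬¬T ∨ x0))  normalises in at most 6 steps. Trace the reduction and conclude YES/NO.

Answer: YES — reaches normal form T in 5 ≤ 6 steps

Derivation:
  start: x1 ∨ (¬(x0 ∨ x2) ∨ (¬¬T ∨ x0))
  →1  x1 ∨ ((¬x0 ∧ ¬x2) ∨ (¬¬T ∨ x0))
  →2  x1 ∨ ((¬x0 ∧ ¬x2) ∨ (T ∨ x0))
  →3  x1 ∨ ((¬x0 ∧ ¬x2) ∨ T)
  →4  x1 ∨ T
  →5  T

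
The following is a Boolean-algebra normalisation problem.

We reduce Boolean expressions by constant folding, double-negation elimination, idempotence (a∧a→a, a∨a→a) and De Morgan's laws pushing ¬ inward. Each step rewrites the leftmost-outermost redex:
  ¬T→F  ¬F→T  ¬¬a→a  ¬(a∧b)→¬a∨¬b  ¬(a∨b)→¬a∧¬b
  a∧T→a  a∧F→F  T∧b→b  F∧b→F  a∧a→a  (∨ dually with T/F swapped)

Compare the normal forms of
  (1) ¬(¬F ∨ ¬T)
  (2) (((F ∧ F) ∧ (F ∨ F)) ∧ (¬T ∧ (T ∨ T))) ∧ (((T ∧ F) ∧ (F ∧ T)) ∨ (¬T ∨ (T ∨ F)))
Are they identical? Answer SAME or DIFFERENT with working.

Term A:
  start: ¬(¬F ∨ ¬T)
  [1] ¬¬F ∧ ¬¬T
  [2] F ∧ ¬¬T
  [3] F

Term B:
  start: (((F ∧ F) ∧ (F ∨ F)) ∧ (¬T ∧ (T ∨ T))) ∧ (((T ∧ F) ∧ (F ∧ T)) ∨ (¬T ∨ (T ∨ F)))
  [1] ((F ∧ (F ∨ F)) ∧ (¬T ∧ (T ∨ T))) ∧ (((T ∧ F) ∧ (F ∧ T)) ∨ (¬T ∨ (T ∨ F)))
  [2] (F ∧ (¬T ∧ (T ∨ T))) ∧ (((T ∧ F) ∧ (F ∧ T)) ∨ (¬T ∨ (T ∨ F)))
  [3] F ∧ (((T ∧ F) ∧ (F ∧ T)) ∨ (¬T ∨ (T ∨ F)))
  [4] F

Answer: SAME — A ⇓ F, B ⇓ F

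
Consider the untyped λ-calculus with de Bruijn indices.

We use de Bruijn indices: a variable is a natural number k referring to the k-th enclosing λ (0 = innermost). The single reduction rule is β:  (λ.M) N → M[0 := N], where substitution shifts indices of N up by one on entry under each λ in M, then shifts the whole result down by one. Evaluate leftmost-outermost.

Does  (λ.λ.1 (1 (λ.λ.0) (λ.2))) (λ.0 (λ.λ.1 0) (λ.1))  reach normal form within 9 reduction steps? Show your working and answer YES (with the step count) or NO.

  start: (λ.λ.1 (1 (λ.λ.0) (λ.2))) (λ.0 (λ.λ.1 0) (λ.1))
  step 1: λ.(λ.0 (λ.λ.1 0) (λ.1)) ((λ.0 (λ.λ.1 0) (λ.1)) (λ.λ.0) (λ.λ.0 (λ.λ.1 0) (λ.1)))
  step 2: λ.(λ.0 (λ.λ.1 0) (λ.1)) (λ.λ.0) (λ.λ.0 (λ.λ.1 0) (λ.1)) (λ.λ.1 0) (λ.(λ.0 (λ.λ.1 0) (λ.1)) (λ.λ.0) (λ.λ.0 (λ.λ.1 0) (λ.1)))
  step 3: λ.(λ.λ.0) (λ.λ.1 0) (λ.λ.λ.0) (λ.λ.0 (λ.λ.1 0) (λ.1)) (λ.λ.1 0) (λ.(λ.0 (λ.λ.1 0) (λ.1)) (λ.λ.0) (λ.λ.0 (λ.λ.1 0) (λ.1)))
  step 4: λ.(λ.0) (λ.λ.λ.0) (λ.λ.0 (λ.λ.1 0) (λ.1)) (λ.λ.1 0) (λ.(λ.0 (λ.λ.1 0) (λ.1)) (λ.λ.0) (λ.λ.0 (λ.λ.1 0) (λ.1)))
  step 5: λ.(λ.λ.λ.0) (λ.λ.0 (λ.λ.1 0) (λ.1)) (λ.λ.1 0) (λ.(λ.0 (λ.λ.1 0) (λ.1)) (λ.λ.0) (λ.λ.0 (λ.λ.1 0) (λ.1)))
  step 6: λ.(λ.λ.0) (λ.λ.1 0) (λ.(λ.0 (λ.λ.1 0) (λ.1)) (λ.λ.0) (λ.λ.0 (λ.λ.1 0) (λ.1)))
  step 7: λ.(λ.0) (λ.(λ.0 (λ.λ.1 0) (λ.1)) (λ.λ.0) (λ.λ.0 (λ.λ.1 0) (λ.1)))
  step 8: λ.λ.(λ.0 (λ.λ.1 0) (λ.1)) (λ.λ.0) (λ.λ.0 (λ.λ.1 0) (λ.1))
  step 9: λ.λ.(λ.λ.0) (λ.λ.1 0) (λ.λ.λ.0) (λ.λ.0 (λ.λ.1 0) (λ.1))

Answer: NO — after 9 steps the term is λ.λ.(λ.λ.0) (λ.λ.1 0) (λ.λ.λ.0) (λ.λ.0 (λ.λ.1 0) (λ.1)), not yet normal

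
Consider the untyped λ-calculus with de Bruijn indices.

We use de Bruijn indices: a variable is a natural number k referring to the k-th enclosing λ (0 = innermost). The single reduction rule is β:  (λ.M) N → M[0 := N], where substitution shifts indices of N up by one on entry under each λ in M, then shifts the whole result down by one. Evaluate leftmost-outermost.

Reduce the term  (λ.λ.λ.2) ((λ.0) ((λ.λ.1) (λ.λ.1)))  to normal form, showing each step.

  start: (λ.λ.λ.2) ((λ.0) ((λ.λ.1) (λ.λ.1)))
  [1] λ.λ.(λ.0) ((λ.λ.1) (λ.λ.1))
  [2] λ.λ.(λ.λ.1) (λ.λ.1)
  [3] λ.λ.λ.λ.λ.1

Answer: normal form = λ.λ.λ.λ.λ.1  (in 3 steps)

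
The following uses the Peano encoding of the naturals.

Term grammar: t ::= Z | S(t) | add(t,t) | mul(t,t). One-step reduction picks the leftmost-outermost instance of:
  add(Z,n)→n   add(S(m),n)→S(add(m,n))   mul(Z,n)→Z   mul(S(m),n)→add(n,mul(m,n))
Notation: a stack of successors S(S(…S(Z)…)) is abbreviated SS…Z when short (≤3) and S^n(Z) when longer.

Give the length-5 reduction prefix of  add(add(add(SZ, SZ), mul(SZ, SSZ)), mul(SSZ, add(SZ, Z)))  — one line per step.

Answer: after 5 steps: S(add(S(add(Z, mul(SZ, SSZ))), mul(SSZ, add(SZ, Z))))

Derivation:
  start: add(add(add(SZ, SZ), mul(SZ, SSZ)), mul(SSZ, add(SZ, Z)))
  [1] add(add(S(add(Z, SZ)), mul(SZ, SSZ)), mul(SSZ, add(SZ, Z)))
  [2] add(S(add(add(Z, SZ), mul(SZ, SSZ))), mul(SSZ, add(SZ, Z)))
  [3] S(add(add(add(Z, SZ), mul(SZ, SSZ)), mul(SSZ, add(SZ, Z))))
  [4] S(add(add(SZ, mul(SZ, SSZ)), mul(SSZ, add(SZ, Z))))
  [5] S(add(S(add(Z, mul(SZ, SSZ))), mul(SSZ, add(SZ, Z))))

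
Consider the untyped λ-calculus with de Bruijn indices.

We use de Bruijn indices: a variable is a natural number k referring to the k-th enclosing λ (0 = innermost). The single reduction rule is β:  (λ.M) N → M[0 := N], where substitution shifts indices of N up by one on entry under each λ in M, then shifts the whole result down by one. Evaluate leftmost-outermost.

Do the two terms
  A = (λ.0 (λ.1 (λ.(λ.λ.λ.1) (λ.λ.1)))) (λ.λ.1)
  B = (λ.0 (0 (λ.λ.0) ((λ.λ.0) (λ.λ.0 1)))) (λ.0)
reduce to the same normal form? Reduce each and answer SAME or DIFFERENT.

Answer: DIFFERENT — A ⇓ λ.λ.λ.λ.λ.λ.1, B ⇓ λ.0

Derivation:
Term A:
  start: (λ.0 (λ.1 (λ.(λ.λ.λ.1) (λ.λ.1)))) (λ.λ.1)
  step 1: (λ.λ.1) (λ.(λ.λ.1) (λ.(λ.λ.λ.1) (λ.λ.1)))
  step 2: λ.λ.(λ.λ.1) (λ.(λ.λ.λ.1) (λ.λ.1))
  step 3: λ.λ.λ.λ.(λ.λ.λ.1) (λ.λ.1)
  step 4: λ.λ.λ.λ.λ.λ.1

Term B:
  start: (λ.0 (0 (λ.λ.0) ((λ.λ.0) (λ.λ.0 1)))) (λ.0)
  step 1: (λ.0) ((λ.0) (λ.λ.0) ((λ.λ.0) (λ.λ.0 1)))
  step 2: (λ.0) (λ.λ.0) ((λ.λ.0) (λ.λ.0 1))
  step 3: (λ.λ.0) ((λ.λ.0) (λ.λ.0 1))
  step 4: λ.0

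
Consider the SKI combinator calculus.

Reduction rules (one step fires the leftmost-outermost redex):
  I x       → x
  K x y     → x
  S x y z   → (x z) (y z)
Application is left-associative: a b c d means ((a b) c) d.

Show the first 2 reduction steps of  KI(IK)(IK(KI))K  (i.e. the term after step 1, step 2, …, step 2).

Answer: after 2 steps: IK(KI)K

Reduction:
  start: KI(IK)(IK(KI))K
  step 1: I(IK(KI))K
  step 2: IK(KI)K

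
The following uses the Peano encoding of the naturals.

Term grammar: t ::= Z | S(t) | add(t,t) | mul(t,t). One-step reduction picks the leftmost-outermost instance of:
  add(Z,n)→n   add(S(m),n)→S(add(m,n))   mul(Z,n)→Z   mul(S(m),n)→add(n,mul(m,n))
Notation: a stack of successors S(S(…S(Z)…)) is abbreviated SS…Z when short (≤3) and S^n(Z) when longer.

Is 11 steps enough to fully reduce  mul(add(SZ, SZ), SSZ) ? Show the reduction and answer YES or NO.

  start: mul(add(SZ, SZ), SSZ)
  →1  mul(S(add(Z, SZ)), SSZ)
  →2  add(SSZ, mul(add(Z, SZ), SSZ))
  →3  S(add(SZ, mul(add(Z, SZ), SSZ)))
  →4  S(S(add(Z, mul(add(Z, SZ), SSZ))))
  →5  S(S(mul(add(Z, SZ), SSZ)))
  →6  S(S(mul(SZ, SSZ)))
  →7  S(S(add(SSZ, mul(Z, SSZ))))
  →8  S(S(S(add(SZ, mul(Z, SSZ)))))
  →9  S(S(S(S(add(Z, mul(Z, SSZ))))))
  →10  S(S(S(S(mul(Z, SSZ)))))
  →11  S^4(Z)

Answer: YES — reaches normal form S^4(Z) in 11 ≤ 11 steps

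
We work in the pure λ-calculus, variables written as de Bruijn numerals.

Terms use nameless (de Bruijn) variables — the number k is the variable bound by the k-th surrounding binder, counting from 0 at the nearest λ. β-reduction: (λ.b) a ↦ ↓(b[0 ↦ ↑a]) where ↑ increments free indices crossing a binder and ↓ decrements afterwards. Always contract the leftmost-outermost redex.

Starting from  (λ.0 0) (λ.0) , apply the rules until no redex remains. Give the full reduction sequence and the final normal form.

  start: (λ.0 0) (λ.0)
  →1  (λ.0) (λ.0)
  →2  λ.0

Answer: normal form = λ.0  (in 2 steps)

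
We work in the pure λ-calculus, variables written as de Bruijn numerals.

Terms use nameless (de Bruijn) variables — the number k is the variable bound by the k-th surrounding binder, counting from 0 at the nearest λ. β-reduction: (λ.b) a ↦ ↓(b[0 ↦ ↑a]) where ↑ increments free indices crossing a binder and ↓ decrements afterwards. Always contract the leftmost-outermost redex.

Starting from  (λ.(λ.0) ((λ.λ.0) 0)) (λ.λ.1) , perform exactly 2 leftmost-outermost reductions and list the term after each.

Answer: after 2 steps: (λ.λ.0) (λ.λ.1)

Reduction:
  start: (λ.(λ.0) ((λ.λ.0) 0)) (λ.λ.1)
  →1  (λ.0) ((λ.λ.0) (λ.λ.1))
  →2  (λ.λ.0) (λ.λ.1)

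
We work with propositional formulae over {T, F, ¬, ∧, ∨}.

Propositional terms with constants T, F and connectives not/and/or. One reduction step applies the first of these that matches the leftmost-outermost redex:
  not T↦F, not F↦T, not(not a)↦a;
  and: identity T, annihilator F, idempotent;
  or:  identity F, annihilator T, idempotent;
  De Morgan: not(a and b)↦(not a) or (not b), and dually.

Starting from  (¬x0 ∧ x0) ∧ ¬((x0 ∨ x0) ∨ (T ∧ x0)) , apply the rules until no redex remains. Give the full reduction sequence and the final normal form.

  start: (¬x0 ∧ x0) ∧ ¬((x0 ∨ x0) ∨ (T ∧ x0))
  [1] (¬x0 ∧ x0) ∧ (¬(x0 ∨ x0) ∧ ¬(T ∧ x0))
  [2] (¬x0 ∧ x0) ∧ ((¬x0 ∧ ¬x0) ∧ ¬(T ∧ x0))
  [3] (¬x0 ∧ x0) ∧ (¬x0 ∧ ¬(T ∧ x0))
  [4] (¬x0 ∧ x0) ∧ (¬x0 ∧ (¬T ∨ ¬x0))
  [5] (¬x0 ∧ x0) ∧ (¬x0 ∧ (F ∨ ¬x0))
  [6] (¬x0 ∧ x0) ∧ (¬x0 ∧ ¬x0)
  [7] (¬x0 ∧ x0) ∧ ¬x0

Answer: normal form = (¬x0 ∧ x0) ∧ ¬x0  (in 7 steps)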